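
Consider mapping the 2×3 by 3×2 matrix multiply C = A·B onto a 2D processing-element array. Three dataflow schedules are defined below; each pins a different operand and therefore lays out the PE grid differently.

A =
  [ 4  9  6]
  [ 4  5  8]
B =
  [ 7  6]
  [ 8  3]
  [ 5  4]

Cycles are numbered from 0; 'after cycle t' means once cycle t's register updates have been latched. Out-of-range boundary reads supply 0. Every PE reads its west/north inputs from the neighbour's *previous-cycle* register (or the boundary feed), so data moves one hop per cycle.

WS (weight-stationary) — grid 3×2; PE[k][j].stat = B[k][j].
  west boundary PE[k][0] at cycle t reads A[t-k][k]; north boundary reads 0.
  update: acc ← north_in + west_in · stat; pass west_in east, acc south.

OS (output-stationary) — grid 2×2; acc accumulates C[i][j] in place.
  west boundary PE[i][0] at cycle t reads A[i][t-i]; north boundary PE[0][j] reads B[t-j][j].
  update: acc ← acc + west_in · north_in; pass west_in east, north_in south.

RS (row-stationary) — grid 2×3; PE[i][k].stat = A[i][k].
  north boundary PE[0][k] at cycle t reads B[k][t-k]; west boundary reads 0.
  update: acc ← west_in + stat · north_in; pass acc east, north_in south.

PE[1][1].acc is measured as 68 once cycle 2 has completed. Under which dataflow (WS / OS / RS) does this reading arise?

Under WS (3×2), PE[1][1]:
  @0  [1,1]  acc 0  |  →0  ↓0
  @1  [1,1]  acc 0  |  →0  ↓0
  @2  [1,1]  acc 51  |  →9  ↓51
Under OS (2×2), PE[1][1]:
  @0  [1,1]  acc 0  |  →0  ↓0
  @1  [1,1]  acc 0  |  →0  ↓0
  @2  [1,1]  acc 24  |  →4  ↓6
Under RS (2×3), PE[1][1]:
  @0  [1,1]  acc 0  |  →0  ↓0
  @1  [1,1]  acc 0  |  →0  ↓0
  @2  [1,1]  acc 68  |  →68  ↓8

dataflow = RS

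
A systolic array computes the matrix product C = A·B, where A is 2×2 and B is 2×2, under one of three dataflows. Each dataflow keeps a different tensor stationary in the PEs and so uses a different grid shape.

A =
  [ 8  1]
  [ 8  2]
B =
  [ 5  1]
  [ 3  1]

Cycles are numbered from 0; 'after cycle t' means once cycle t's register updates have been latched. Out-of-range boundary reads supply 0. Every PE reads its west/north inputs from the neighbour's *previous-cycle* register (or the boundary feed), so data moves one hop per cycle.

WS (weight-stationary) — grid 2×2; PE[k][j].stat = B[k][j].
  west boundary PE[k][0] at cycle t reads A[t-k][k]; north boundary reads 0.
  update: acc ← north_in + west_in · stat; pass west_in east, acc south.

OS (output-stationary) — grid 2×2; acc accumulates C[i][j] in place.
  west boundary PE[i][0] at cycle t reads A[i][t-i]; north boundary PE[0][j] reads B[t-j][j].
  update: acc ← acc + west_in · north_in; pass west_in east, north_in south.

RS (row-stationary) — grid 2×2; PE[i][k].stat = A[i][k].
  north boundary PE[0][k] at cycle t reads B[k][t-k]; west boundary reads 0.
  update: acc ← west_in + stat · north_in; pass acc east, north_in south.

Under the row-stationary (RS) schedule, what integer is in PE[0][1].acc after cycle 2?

PE[0][1].acc = 9

Tracing RS — 2×2 array, target PE[0][1]:
  cycle 0: PE[0][0] → acc 40, east 40, south 5
  cycle 0: PE[0][1] → acc 0, east 0, south 0
  cycle 1: PE[0][0] → acc 8, east 8, south 1
  cycle 1: PE[0][1] → acc 43, east 43, south 3
  cycle 2: PE[0][0] → acc 0, east 0, south 0
  cycle 2: PE[0][1] → acc 9, east 9, south 1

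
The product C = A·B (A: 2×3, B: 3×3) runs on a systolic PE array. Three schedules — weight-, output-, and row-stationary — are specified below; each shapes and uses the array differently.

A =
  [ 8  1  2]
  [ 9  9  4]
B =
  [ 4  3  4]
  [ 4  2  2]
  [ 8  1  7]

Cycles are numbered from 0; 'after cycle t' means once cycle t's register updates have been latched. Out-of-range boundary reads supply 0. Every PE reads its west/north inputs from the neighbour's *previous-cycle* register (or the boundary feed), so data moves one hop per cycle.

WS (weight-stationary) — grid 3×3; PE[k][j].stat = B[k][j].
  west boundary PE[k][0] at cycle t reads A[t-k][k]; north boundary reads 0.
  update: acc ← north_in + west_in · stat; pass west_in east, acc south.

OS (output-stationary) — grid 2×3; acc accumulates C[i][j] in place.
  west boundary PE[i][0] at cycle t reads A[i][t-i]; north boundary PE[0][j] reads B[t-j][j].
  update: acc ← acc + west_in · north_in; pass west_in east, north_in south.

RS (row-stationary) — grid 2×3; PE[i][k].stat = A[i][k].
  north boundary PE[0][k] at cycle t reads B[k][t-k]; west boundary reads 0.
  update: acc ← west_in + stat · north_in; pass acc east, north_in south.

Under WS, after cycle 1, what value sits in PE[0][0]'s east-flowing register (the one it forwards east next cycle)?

WS 3×3: PE[0][0] cycle-by-cycle (with neighbour feeds):
  c0 r0c0: 32 / 8 / 32
  c1 r0c0: 36 / 9 / 36

register = 9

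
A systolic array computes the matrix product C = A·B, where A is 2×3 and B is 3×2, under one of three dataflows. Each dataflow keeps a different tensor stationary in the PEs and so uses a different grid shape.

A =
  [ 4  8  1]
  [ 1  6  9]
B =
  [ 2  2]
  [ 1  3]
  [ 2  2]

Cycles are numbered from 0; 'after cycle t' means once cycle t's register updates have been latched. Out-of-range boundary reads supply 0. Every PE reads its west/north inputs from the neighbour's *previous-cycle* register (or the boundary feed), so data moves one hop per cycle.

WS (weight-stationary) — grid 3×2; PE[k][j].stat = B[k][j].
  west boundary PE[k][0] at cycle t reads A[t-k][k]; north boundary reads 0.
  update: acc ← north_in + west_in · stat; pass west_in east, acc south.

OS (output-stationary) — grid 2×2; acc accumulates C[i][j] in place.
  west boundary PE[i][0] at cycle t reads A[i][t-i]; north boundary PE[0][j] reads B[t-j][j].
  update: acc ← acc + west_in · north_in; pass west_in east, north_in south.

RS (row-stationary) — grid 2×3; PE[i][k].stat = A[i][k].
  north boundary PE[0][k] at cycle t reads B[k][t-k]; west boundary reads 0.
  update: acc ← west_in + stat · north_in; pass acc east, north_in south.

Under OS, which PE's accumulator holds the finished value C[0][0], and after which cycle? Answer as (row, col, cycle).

(row, col, cycle) = (0, 0, 2)

Under OS, C[0][0] lands at PE[0][0]:
  c0 r0c0: 8 / 4 / 2
  c1 r0c0: 16 / 8 / 1
  c2 r0c0: 18 / 1 / 2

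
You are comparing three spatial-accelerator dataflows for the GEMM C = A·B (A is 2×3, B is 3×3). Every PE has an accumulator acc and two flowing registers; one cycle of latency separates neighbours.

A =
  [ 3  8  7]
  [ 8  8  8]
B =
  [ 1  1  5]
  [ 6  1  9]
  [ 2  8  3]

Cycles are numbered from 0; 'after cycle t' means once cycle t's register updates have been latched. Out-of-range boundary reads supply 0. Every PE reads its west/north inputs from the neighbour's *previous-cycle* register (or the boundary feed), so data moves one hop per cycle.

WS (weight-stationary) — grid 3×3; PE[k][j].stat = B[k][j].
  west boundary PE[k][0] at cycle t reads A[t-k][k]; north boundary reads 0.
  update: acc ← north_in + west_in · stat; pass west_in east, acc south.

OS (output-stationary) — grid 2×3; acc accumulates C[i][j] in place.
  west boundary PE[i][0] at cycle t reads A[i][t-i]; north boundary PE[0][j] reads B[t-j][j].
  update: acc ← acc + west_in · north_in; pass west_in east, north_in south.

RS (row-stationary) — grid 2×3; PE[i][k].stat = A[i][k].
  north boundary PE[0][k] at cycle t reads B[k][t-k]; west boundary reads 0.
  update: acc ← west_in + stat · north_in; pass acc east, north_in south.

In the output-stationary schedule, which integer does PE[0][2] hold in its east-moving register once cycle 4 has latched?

register = 7

OS on a 2×3 grid — tracing PE[0][2] and its feeders:
  cycle 0: PE[0][1] → acc 0, east 0, south 0
  cycle 0: PE[0][2] → acc 0, east 0, south 0
  cycle 1: PE[0][1] → acc 3, east 3, south 1
  cycle 1: PE[0][2] → acc 0, east 0, south 0
  cycle 2: PE[0][1] → acc 11, east 8, south 1
  cycle 2: PE[0][2] → acc 15, east 3, south 5
  cycle 3: PE[0][1] → acc 67, east 7, south 8
  cycle 3: PE[0][2] → acc 87, east 8, south 9
  cycle 4: PE[0][1] → acc 67, east 0, south 0
  cycle 4: PE[0][2] → acc 108, east 7, south 3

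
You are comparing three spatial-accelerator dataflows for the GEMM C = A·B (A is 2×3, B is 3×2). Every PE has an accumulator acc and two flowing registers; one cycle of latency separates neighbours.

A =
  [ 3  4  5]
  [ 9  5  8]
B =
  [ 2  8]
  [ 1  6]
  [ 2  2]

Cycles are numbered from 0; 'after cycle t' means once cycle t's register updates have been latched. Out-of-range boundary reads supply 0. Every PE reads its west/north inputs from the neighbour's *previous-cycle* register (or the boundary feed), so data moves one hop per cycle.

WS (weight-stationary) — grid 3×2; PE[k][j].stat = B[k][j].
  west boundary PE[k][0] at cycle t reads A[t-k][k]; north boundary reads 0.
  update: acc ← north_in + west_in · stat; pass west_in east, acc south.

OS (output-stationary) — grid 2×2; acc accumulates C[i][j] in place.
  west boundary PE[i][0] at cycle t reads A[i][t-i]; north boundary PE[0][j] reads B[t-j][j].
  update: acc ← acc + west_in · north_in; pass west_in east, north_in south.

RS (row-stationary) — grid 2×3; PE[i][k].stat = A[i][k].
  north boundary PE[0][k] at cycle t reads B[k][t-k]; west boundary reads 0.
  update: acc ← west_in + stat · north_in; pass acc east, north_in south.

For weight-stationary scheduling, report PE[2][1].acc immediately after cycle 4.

Tracing WS — 3×2 array, target PE[2][1]:
  c0 r1c1: 0 / 0 / 0
  c0 r2c0: 0 / 0 / 0
  c0 r2c1: 0 / 0 / 0
  c1 r1c1: 0 / 0 / 0
  c1 r2c0: 0 / 0 / 0
  c1 r2c1: 0 / 0 / 0
  c2 r1c1: 48 / 4 / 48
  c2 r2c0: 20 / 5 / 20
  c2 r2c1: 0 / 0 / 0
  c3 r1c1: 102 / 5 / 102
  c3 r2c0: 39 / 8 / 39
  c3 r2c1: 58 / 5 / 58
  c4 r1c1: 0 / 0 / 0
  c4 r2c0: 0 / 0 / 0
  c4 r2c1: 118 / 8 / 118

PE[2][1].acc = 118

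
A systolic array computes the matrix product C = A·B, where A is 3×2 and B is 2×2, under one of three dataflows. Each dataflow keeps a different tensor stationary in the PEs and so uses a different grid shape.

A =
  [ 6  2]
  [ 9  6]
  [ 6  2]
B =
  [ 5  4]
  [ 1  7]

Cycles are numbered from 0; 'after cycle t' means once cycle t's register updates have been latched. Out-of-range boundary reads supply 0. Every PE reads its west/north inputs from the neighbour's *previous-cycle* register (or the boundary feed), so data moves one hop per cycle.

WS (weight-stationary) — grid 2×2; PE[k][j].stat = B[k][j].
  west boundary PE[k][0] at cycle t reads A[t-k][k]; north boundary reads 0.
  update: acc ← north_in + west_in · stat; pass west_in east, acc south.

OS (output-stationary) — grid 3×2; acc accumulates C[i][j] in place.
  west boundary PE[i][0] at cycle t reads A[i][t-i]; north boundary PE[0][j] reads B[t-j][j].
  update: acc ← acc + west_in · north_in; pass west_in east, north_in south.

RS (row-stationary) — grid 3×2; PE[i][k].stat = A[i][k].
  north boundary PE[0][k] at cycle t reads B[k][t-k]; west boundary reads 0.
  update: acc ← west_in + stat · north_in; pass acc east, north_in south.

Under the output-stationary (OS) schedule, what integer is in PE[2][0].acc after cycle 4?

PE[2][0].acc = 32

Tracing OS — 3×2 array, target PE[2][0]:
  c0 r1c0: 0 / 0 / 0
  c0 r2c0: 0 / 0 / 0
  c1 r1c0: 45 / 9 / 5
  c1 r2c0: 0 / 0 / 0
  c2 r1c0: 51 / 6 / 1
  c2 r2c0: 30 / 6 / 5
  c3 r1c0: 51 / 0 / 0
  c3 r2c0: 32 / 2 / 1
  c4 r1c0: 51 / 0 / 0
  c4 r2c0: 32 / 0 / 0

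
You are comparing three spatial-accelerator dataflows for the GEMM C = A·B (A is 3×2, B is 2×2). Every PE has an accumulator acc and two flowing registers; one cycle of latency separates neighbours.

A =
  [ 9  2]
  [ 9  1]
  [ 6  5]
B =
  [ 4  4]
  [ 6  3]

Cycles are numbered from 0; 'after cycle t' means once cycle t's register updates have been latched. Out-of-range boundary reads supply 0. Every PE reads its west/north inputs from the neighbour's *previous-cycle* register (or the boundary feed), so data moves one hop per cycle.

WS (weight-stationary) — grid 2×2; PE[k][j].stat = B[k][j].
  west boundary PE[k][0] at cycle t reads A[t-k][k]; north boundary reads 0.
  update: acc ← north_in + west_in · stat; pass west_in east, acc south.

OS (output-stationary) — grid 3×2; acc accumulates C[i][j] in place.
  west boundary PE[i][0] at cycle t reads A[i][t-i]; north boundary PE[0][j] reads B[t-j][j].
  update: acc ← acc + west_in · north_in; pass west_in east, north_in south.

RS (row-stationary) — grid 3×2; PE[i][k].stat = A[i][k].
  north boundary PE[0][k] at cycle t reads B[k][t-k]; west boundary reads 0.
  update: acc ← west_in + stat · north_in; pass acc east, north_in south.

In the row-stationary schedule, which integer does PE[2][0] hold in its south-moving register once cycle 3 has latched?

RS (3×2). Following PE[2][0] plus its west/north inputs:
  [0] (1,0) acc=0 (h:0 v:0)
  [0] (2,0) acc=0 (h:0 v:0)
  [1] (1,0) acc=36 (h:36 v:4)
  [1] (2,0) acc=0 (h:0 v:0)
  [2] (1,0) acc=36 (h:36 v:4)
  [2] (2,0) acc=24 (h:24 v:4)
  [3] (1,0) acc=0 (h:0 v:0)
  [3] (2,0) acc=24 (h:24 v:4)

register = 4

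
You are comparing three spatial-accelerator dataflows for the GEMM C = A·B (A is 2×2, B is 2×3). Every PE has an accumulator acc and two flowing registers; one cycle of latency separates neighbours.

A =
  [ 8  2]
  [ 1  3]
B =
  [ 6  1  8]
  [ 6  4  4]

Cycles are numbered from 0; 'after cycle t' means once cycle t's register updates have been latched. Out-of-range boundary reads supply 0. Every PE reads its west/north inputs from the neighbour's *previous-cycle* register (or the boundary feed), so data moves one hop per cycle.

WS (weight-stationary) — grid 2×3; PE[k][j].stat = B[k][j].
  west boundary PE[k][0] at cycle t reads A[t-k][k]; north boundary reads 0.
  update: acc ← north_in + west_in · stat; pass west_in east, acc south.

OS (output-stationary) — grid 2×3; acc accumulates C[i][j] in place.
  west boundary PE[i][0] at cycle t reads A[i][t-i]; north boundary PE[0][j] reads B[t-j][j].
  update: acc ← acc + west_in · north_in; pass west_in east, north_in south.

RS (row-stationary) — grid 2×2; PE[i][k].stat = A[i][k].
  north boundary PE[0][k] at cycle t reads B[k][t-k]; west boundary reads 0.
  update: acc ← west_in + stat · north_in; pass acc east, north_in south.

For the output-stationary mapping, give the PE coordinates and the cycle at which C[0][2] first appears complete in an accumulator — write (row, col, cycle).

(row, col, cycle) = (0, 2, 3)

OS — PE[0][2] is where C[0][2] collects:
  step 0 · PE0,2: acc=0; fwd→0 fwd↓0
  step 1 · PE0,2: acc=0; fwd→0 fwd↓0
  step 2 · PE0,2: acc=64; fwd→8 fwd↓8
  step 3 · PE0,2: acc=72; fwd→2 fwd↓4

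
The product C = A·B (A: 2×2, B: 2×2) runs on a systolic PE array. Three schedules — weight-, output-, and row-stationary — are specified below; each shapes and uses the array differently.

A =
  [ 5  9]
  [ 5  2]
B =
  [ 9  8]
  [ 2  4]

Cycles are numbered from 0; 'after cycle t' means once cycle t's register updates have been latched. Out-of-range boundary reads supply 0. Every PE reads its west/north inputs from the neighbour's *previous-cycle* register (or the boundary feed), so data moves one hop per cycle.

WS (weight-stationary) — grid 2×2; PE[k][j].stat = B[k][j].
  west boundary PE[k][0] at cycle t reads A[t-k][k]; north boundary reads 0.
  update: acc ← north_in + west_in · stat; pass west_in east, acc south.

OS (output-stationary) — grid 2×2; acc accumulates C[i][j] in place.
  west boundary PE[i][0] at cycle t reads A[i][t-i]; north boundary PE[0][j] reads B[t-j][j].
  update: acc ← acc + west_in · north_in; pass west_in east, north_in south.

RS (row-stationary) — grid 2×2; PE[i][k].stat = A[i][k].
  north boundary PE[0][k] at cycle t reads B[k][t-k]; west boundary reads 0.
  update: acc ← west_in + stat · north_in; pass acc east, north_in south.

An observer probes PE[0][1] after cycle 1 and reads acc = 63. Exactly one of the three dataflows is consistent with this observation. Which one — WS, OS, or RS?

— WS: 2×2; PE[0][1] trace:
  step 0 · PE0,1: acc=0; fwd→0 fwd↓0
  step 1 · PE0,1: acc=40; fwd→5 fwd↓40
— OS: 2×2; PE[0][1] trace:
  step 0 · PE0,1: acc=0; fwd→0 fwd↓0
  step 1 · PE0,1: acc=40; fwd→5 fwd↓8
— RS: 2×2; PE[0][1] trace:
  step 0 · PE0,1: acc=0; fwd→0 fwd↓0
  step 1 · PE0,1: acc=63; fwd→63 fwd↓2

dataflow = RS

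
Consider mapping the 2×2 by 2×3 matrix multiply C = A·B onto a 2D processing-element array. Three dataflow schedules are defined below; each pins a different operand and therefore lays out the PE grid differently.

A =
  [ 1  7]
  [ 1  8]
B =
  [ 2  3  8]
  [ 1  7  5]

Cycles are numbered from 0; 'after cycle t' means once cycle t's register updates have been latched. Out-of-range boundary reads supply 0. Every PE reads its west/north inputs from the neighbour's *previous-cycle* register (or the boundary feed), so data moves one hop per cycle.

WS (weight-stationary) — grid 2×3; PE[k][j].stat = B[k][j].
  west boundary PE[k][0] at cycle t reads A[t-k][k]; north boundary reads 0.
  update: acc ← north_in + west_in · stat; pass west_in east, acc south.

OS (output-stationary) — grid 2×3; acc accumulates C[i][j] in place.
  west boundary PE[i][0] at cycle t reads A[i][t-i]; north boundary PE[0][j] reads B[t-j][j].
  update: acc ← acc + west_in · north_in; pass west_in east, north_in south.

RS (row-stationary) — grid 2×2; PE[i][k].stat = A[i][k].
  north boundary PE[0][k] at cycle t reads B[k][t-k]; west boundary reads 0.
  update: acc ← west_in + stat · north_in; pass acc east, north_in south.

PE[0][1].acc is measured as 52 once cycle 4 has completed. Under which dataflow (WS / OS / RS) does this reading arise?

WS (2×3 grid), PE[0][1]:
  0: (0,1).acc=0  regs=<0,0>
  1: (0,1).acc=3  regs=<1,3>
  2: (0,1).acc=3  regs=<1,3>
  3: (0,1).acc=0  regs=<0,0>
  4: (0,1).acc=0  regs=<0,0>
OS (2×3 grid), PE[0][1]:
  0: (0,1).acc=0  regs=<0,0>
  1: (0,1).acc=3  regs=<1,3>
  2: (0,1).acc=52  regs=<7,7>
  3: (0,1).acc=52  regs=<0,0>
  4: (0,1).acc=52  regs=<0,0>
RS (2×2 grid), PE[0][1]:
  0: (0,1).acc=0  regs=<0,0>
  1: (0,1).acc=9  regs=<9,1>
  2: (0,1).acc=52  regs=<52,7>
  3: (0,1).acc=43  regs=<43,5>
  4: (0,1).acc=0  regs=<0,0>

dataflow = OS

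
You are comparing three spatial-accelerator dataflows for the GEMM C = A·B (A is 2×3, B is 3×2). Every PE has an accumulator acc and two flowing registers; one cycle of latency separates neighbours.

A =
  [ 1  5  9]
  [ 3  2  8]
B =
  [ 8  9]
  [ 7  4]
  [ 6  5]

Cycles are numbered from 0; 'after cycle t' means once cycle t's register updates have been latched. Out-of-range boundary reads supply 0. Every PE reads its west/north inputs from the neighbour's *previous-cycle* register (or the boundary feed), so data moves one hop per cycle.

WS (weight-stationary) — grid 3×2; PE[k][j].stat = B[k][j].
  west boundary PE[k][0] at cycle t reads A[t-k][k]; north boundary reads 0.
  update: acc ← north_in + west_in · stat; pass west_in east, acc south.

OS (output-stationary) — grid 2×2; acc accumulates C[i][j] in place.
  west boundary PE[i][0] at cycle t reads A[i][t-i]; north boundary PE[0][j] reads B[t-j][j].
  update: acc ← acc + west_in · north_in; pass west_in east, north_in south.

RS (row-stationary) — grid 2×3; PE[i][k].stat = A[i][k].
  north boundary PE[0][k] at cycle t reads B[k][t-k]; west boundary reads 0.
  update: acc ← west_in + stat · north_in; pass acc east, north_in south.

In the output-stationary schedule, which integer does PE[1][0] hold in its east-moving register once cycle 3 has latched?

OS (2×2). Following PE[1][0] plus its west/north inputs:
  0: (0,0).acc=8  regs=<1,8>
  0: (1,0).acc=0  regs=<0,0>
  1: (0,0).acc=43  regs=<5,7>
  1: (1,0).acc=24  regs=<3,8>
  2: (0,0).acc=97  regs=<9,6>
  2: (1,0).acc=38  regs=<2,7>
  3: (0,0).acc=97  regs=<0,0>
  3: (1,0).acc=86  regs=<8,6>

register = 8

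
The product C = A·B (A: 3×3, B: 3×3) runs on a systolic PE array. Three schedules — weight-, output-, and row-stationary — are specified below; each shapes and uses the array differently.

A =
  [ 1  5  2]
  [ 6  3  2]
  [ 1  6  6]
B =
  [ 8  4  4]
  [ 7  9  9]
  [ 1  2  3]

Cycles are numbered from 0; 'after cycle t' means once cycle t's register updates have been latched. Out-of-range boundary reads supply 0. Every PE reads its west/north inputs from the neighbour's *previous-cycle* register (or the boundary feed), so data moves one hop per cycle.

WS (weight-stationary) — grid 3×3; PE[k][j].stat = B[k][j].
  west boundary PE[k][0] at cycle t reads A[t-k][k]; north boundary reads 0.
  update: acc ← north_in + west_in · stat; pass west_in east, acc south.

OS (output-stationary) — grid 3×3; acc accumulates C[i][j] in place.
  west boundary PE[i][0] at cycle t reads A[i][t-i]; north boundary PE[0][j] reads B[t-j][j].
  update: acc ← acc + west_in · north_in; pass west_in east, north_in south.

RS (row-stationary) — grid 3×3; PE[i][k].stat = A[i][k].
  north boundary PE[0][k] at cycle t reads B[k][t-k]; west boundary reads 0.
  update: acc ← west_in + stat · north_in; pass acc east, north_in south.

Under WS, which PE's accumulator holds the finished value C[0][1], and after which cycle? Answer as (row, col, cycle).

(row, col, cycle) = (2, 1, 3)

WS: C[0][1] accumulates in PE[2][1]:
  c0 r2c1: 0 / 0 / 0
  c1 r2c1: 0 / 0 / 0
  c2 r2c1: 0 / 0 / 0
  c3 r2c1: 53 / 2 / 53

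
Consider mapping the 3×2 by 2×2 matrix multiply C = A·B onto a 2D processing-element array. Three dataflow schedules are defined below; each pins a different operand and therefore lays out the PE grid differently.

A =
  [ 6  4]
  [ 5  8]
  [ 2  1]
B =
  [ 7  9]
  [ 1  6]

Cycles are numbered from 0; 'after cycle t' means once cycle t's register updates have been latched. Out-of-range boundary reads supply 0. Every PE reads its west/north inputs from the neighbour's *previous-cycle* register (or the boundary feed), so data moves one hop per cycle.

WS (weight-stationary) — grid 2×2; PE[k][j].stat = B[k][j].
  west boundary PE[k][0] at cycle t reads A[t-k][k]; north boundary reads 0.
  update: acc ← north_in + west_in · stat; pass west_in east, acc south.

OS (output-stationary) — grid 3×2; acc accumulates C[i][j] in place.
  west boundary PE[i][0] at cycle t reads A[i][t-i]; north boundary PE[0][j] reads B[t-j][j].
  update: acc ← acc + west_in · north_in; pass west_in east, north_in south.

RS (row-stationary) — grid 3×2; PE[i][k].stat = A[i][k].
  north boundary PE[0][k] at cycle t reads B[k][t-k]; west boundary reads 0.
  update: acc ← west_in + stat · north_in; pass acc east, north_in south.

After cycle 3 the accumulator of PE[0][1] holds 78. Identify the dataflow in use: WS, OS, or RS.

dataflow = OS

WS [2×2] PE[0][1] across cycles:
  0: (0,1).acc=0  regs=<0,0>
  1: (0,1).acc=54  regs=<6,54>
  2: (0,1).acc=45  regs=<5,45>
  3: (0,1).acc=18  regs=<2,18>
OS [3×2] PE[0][1] across cycles:
  0: (0,1).acc=0  regs=<0,0>
  1: (0,1).acc=54  regs=<6,9>
  2: (0,1).acc=78  regs=<4,6>
  3: (0,1).acc=78  regs=<0,0>
RS [3×2] PE[0][1] across cycles:
  0: (0,1).acc=0  regs=<0,0>
  1: (0,1).acc=46  regs=<46,1>
  2: (0,1).acc=78  regs=<78,6>
  3: (0,1).acc=0  regs=<0,0>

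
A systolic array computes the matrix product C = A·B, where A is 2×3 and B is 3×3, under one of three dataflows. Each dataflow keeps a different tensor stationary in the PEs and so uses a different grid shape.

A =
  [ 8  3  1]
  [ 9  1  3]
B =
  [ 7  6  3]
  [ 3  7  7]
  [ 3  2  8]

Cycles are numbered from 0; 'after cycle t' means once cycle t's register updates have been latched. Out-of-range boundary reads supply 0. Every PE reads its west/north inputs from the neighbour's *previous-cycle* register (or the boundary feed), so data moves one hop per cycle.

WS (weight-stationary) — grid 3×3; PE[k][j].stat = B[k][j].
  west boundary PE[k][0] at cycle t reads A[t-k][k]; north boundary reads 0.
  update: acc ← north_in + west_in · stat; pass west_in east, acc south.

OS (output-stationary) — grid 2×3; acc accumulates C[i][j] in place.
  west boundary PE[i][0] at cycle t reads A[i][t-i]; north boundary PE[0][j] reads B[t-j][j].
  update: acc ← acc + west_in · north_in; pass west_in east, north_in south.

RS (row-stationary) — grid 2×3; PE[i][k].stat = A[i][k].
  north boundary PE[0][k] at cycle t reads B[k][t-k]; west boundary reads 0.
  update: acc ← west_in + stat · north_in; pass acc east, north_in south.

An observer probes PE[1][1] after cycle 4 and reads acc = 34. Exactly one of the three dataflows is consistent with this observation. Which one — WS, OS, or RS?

dataflow = RS

Under WS (3×3), PE[1][1]:
  @0  [1,1]  acc 0  |  →0  ↓0
  @1  [1,1]  acc 0  |  →0  ↓0
  @2  [1,1]  acc 69  |  →3  ↓69
  @3  [1,1]  acc 61  |  →1  ↓61
  @4  [1,1]  acc 0  |  →0  ↓0
Under OS (2×3), PE[1][1]:
  @0  [1,1]  acc 0  |  →0  ↓0
  @1  [1,1]  acc 0  |  →0  ↓0
  @2  [1,1]  acc 54  |  →9  ↓6
  @3  [1,1]  acc 61  |  →1  ↓7
  @4  [1,1]  acc 67  |  →3  ↓2
Under RS (2×3), PE[1][1]:
  @0  [1,1]  acc 0  |  →0  ↓0
  @1  [1,1]  acc 0  |  →0  ↓0
  @2  [1,1]  acc 66  |  →66  ↓3
  @3  [1,1]  acc 61  |  →61  ↓7
  @4  [1,1]  acc 34  |  →34  ↓7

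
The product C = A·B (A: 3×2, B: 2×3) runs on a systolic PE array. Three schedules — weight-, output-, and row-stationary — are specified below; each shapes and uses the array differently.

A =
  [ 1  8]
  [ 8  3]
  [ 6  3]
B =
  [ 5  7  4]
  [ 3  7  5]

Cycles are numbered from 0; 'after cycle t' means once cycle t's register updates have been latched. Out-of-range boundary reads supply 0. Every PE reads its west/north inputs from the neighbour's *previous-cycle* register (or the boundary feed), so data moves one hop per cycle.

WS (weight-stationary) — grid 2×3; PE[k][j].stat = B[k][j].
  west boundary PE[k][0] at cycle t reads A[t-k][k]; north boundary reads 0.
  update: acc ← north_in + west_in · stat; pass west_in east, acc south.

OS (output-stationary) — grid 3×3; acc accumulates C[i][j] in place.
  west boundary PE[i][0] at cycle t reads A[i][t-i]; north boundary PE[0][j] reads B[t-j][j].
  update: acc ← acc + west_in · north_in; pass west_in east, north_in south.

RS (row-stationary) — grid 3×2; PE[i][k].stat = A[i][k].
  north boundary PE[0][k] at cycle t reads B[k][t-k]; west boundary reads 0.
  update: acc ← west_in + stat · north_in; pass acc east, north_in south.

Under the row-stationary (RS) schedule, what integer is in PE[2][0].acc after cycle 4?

PE[2][0].acc = 24

RS 3×2: PE[2][0] cycle-by-cycle (with neighbour feeds):
  step 0 · PE1,0: acc=0; fwd→0 fwd↓0
  step 0 · PE2,0: acc=0; fwd→0 fwd↓0
  step 1 · PE1,0: acc=40; fwd→40 fwd↓5
  step 1 · PE2,0: acc=0; fwd→0 fwd↓0
  step 2 · PE1,0: acc=56; fwd→56 fwd↓7
  step 2 · PE2,0: acc=30; fwd→30 fwd↓5
  step 3 · PE1,0: acc=32; fwd→32 fwd↓4
  step 3 · PE2,0: acc=42; fwd→42 fwd↓7
  step 4 · PE1,0: acc=0; fwd→0 fwd↓0
  step 4 · PE2,0: acc=24; fwd→24 fwd↓4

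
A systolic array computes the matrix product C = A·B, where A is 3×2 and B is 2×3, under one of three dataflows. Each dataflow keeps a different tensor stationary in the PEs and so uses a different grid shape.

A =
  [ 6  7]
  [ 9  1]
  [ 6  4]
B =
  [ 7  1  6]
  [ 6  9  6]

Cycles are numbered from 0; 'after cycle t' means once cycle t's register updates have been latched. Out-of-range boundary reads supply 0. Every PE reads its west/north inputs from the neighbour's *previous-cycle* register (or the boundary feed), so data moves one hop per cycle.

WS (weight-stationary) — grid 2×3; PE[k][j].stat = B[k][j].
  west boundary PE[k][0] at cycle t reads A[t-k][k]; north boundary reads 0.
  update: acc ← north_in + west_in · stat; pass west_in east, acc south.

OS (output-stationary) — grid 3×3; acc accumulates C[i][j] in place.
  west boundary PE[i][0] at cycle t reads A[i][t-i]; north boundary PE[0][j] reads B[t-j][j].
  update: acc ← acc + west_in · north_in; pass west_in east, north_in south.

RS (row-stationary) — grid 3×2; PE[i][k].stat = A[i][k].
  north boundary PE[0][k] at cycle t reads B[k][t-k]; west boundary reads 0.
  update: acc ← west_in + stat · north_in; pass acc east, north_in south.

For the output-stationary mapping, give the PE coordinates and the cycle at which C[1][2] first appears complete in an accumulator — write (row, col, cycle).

(row, col, cycle) = (1, 2, 4)

OS: C[1][2] accumulates in PE[1][2]:
  c0 r1c2: 0 / 0 / 0
  c1 r1c2: 0 / 0 / 0
  c2 r1c2: 0 / 0 / 0
  c3 r1c2: 54 / 9 / 6
  c4 r1c2: 60 / 1 / 6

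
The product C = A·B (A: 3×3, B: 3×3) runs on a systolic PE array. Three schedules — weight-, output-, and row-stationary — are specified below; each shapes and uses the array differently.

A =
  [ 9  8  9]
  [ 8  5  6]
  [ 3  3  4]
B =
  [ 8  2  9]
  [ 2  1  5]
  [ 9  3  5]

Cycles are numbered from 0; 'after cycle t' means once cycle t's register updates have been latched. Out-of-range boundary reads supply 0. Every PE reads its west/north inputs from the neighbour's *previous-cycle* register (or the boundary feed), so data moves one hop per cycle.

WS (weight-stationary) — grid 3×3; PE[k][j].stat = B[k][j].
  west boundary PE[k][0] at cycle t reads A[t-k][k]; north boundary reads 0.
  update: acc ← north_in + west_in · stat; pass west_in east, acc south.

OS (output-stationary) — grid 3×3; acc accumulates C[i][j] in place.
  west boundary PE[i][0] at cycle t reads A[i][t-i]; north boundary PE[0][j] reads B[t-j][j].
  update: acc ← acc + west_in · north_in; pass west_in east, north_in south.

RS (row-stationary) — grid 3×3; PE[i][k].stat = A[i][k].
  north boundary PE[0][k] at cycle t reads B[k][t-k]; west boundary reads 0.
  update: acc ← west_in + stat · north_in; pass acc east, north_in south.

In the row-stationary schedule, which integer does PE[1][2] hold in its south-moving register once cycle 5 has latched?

register = 5

RS on a 3×3 grid — tracing PE[1][2] and its feeders:
  t=0 PE[0][2]: acc=0 h=0 v=0
  t=0 PE[1][1]: acc=0 h=0 v=0
  t=0 PE[1][2]: acc=0 h=0 v=0
  t=1 PE[0][2]: acc=0 h=0 v=0
  t=1 PE[1][1]: acc=0 h=0 v=0
  t=1 PE[1][2]: acc=0 h=0 v=0
  t=2 PE[0][2]: acc=169 h=169 v=9
  t=2 PE[1][1]: acc=74 h=74 v=2
  t=2 PE[1][2]: acc=0 h=0 v=0
  t=3 PE[0][2]: acc=53 h=53 v=3
  t=3 PE[1][1]: acc=21 h=21 v=1
  t=3 PE[1][2]: acc=128 h=128 v=9
  t=4 PE[0][2]: acc=166 h=166 v=5
  t=4 PE[1][1]: acc=97 h=97 v=5
  t=4 PE[1][2]: acc=39 h=39 v=3
  t=5 PE[0][2]: acc=0 h=0 v=0
  t=5 PE[1][1]: acc=0 h=0 v=0
  t=5 PE[1][2]: acc=127 h=127 v=5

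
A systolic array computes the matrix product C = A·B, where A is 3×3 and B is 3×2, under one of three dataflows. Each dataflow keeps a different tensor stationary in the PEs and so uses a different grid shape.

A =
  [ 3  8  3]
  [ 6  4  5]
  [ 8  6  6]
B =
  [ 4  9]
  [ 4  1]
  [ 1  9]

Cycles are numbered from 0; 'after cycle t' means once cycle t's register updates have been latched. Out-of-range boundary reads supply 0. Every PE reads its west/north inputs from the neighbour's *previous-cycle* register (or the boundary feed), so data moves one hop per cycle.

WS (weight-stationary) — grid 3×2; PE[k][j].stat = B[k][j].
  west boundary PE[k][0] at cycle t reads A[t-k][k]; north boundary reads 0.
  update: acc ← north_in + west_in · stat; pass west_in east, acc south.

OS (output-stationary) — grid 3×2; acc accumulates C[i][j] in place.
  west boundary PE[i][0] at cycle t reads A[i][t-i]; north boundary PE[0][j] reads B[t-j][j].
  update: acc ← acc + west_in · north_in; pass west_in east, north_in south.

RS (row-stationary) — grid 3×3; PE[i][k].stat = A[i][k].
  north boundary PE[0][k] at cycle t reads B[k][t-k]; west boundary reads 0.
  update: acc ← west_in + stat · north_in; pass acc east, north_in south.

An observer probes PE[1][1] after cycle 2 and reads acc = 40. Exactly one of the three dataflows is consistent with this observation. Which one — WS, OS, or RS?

WS [3×2] PE[1][1] across cycles:
  c0 r1c1: 0 / 0 / 0
  c1 r1c1: 0 / 0 / 0
  c2 r1c1: 35 / 8 / 35
OS [3×2] PE[1][1] across cycles:
  c0 r1c1: 0 / 0 / 0
  c1 r1c1: 0 / 0 / 0
  c2 r1c1: 54 / 6 / 9
RS [3×3] PE[1][1] across cycles:
  c0 r1c1: 0 / 0 / 0
  c1 r1c1: 0 / 0 / 0
  c2 r1c1: 40 / 40 / 4

dataflow = RS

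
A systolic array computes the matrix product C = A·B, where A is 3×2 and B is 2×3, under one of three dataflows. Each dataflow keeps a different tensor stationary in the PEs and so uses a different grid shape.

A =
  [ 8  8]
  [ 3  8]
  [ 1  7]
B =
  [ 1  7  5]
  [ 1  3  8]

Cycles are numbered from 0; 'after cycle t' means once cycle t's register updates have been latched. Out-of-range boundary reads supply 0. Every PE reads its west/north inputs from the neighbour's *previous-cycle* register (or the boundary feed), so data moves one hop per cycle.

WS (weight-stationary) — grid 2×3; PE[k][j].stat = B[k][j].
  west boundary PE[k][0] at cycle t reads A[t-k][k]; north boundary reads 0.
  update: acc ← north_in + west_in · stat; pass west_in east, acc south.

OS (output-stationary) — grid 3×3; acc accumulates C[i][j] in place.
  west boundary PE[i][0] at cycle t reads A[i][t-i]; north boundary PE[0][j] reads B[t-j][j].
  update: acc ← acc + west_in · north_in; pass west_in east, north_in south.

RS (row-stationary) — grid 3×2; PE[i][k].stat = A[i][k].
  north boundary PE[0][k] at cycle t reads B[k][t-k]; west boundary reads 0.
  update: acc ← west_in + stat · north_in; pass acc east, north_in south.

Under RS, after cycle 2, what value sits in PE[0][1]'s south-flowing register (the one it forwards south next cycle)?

register = 3

RS 3×2: PE[0][1] cycle-by-cycle (with neighbour feeds):
  [0] (0,0) acc=8 (h:8 v:1)
  [0] (0,1) acc=0 (h:0 v:0)
  [1] (0,0) acc=56 (h:56 v:7)
  [1] (0,1) acc=16 (h:16 v:1)
  [2] (0,0) acc=40 (h:40 v:5)
  [2] (0,1) acc=80 (h:80 v:3)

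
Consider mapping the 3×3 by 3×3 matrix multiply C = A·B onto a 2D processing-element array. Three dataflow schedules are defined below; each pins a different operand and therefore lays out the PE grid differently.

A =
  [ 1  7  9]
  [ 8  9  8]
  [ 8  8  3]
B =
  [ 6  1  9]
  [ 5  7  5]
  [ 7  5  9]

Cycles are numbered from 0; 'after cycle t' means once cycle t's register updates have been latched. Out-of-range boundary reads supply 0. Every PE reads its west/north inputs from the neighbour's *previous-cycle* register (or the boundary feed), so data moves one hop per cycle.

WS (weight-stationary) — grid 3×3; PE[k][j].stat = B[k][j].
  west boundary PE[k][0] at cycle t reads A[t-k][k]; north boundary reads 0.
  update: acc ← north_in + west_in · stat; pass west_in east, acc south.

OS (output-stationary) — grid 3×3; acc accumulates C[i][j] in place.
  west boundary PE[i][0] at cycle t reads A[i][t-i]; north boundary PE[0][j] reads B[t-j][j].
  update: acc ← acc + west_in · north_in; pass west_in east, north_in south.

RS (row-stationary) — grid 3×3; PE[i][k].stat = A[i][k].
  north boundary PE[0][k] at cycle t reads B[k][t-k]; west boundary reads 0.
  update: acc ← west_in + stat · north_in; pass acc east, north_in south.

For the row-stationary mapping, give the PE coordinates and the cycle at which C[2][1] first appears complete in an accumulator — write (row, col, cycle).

RS — PE[2][2] is where C[2][1] collects:
  c0 r2c2: 0 / 0 / 0
  c1 r2c2: 0 / 0 / 0
  c2 r2c2: 0 / 0 / 0
  c3 r2c2: 0 / 0 / 0
  c4 r2c2: 109 / 109 / 7
  c5 r2c2: 79 / 79 / 5

(row, col, cycle) = (2, 2, 5)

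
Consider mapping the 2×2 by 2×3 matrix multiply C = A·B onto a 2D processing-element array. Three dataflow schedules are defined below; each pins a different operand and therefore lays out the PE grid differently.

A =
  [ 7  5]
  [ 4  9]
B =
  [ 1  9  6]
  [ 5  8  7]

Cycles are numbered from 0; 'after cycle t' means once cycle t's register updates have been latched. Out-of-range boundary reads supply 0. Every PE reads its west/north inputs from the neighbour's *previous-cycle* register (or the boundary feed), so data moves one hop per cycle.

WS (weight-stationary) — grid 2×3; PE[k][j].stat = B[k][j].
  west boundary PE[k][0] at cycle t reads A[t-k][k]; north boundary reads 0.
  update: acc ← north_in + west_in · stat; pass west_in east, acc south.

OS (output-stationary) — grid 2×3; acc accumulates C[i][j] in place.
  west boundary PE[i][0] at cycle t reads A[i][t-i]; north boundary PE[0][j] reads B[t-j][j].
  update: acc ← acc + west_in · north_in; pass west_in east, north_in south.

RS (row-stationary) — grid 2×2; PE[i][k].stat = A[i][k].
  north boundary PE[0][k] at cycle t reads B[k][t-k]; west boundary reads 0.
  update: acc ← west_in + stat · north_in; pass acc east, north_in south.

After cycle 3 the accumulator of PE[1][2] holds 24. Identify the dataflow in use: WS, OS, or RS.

— WS: 2×3; PE[1][2] trace:
  t=0 PE[1][2]: acc=0 h=0 v=0
  t=1 PE[1][2]: acc=0 h=0 v=0
  t=2 PE[1][2]: acc=0 h=0 v=0
  t=3 PE[1][2]: acc=77 h=5 v=77
— OS: 2×3; PE[1][2] trace:
  t=0 PE[1][2]: acc=0 h=0 v=0
  t=1 PE[1][2]: acc=0 h=0 v=0
  t=2 PE[1][2]: acc=0 h=0 v=0
  t=3 PE[1][2]: acc=24 h=4 v=6
RS (2×2): PE[1][2] does not exist.

dataflow = OS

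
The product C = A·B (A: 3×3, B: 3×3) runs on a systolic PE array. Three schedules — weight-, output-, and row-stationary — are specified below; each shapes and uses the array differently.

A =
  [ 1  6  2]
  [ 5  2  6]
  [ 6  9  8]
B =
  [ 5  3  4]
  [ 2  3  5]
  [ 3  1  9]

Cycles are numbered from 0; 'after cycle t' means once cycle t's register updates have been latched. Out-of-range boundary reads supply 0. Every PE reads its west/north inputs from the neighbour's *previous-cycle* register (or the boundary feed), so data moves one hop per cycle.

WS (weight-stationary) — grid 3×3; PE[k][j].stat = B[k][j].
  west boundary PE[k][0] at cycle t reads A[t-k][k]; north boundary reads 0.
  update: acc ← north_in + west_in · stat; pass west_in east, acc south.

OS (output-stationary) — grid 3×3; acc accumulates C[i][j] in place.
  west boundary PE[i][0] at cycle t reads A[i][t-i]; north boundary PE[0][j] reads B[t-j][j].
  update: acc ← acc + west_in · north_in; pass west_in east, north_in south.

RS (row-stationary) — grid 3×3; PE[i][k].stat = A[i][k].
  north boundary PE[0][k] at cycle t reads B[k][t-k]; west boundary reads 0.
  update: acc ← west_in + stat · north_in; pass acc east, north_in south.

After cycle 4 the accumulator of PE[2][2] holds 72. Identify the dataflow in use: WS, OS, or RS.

WS (3×3 grid), PE[2][2]:
  t=0 PE[2][2]: acc=0 h=0 v=0
  t=1 PE[2][2]: acc=0 h=0 v=0
  t=2 PE[2][2]: acc=0 h=0 v=0
  t=3 PE[2][2]: acc=0 h=0 v=0
  t=4 PE[2][2]: acc=52 h=2 v=52
OS (3×3 grid), PE[2][2]:
  t=0 PE[2][2]: acc=0 h=0 v=0
  t=1 PE[2][2]: acc=0 h=0 v=0
  t=2 PE[2][2]: acc=0 h=0 v=0
  t=3 PE[2][2]: acc=0 h=0 v=0
  t=4 PE[2][2]: acc=24 h=6 v=4
RS (3×3 grid), PE[2][2]:
  t=0 PE[2][2]: acc=0 h=0 v=0
  t=1 PE[2][2]: acc=0 h=0 v=0
  t=2 PE[2][2]: acc=0 h=0 v=0
  t=3 PE[2][2]: acc=0 h=0 v=0
  t=4 PE[2][2]: acc=72 h=72 v=3

dataflow = RS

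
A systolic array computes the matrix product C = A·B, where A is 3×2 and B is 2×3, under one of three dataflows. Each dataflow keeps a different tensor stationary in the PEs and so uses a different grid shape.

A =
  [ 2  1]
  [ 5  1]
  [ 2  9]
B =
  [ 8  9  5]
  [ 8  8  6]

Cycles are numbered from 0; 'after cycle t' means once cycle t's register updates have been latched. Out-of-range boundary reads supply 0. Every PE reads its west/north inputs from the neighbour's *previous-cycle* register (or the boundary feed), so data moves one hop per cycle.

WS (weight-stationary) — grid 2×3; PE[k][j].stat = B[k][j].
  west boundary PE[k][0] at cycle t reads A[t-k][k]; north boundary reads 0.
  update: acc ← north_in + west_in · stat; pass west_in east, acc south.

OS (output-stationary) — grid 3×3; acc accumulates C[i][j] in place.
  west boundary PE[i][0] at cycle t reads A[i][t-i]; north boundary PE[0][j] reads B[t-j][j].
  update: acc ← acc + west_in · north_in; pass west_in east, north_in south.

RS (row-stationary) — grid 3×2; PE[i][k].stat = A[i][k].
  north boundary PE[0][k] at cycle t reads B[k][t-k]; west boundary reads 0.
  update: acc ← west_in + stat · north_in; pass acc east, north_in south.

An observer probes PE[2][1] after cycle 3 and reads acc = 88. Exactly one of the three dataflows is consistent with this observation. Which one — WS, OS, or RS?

dataflow = RS

— WS: 2×3 array has no PE[2][1].
OS [3×3] PE[2][1] across cycles:
  c0 r2c1: 0 / 0 / 0
  c1 r2c1: 0 / 0 / 0
  c2 r2c1: 0 / 0 / 0
  c3 r2c1: 18 / 2 / 9
RS [3×2] PE[2][1] across cycles:
  c0 r2c1: 0 / 0 / 0
  c1 r2c1: 0 / 0 / 0
  c2 r2c1: 0 / 0 / 0
  c3 r2c1: 88 / 88 / 8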